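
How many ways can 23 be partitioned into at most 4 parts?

150

Counting exhaustively, 150 partitions satisfy the conditions.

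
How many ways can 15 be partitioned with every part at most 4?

54

There are too many to list fully; the first 12 (by largest part) are:
3, 4, 4, 4
1, 2, 4, 4, 4
1, 1, 1, 4, 4, 4
1, 3, 3, 4, 4
2, 2, 3, 4, 4
1, 1, 2, 3, 4, 4
1, 1, 1, 1, 3, 4, 4
1, 2, 2, 2, 4, 4
1, 1, 1, 2, 2, 4, 4
1, 1, 1, 1, 1, 2, 4, 4
1, 1, 1, 1, 1, 1, 1, 4, 4
2, 3, 3, 3, 4
…and 42 more, for 54 total.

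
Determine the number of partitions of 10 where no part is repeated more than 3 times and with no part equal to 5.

23

The partitions of 10 that satisfy the conditions:
10
9, 1
8, 2
8, 1, 1
7, 3
7, 2, 1
7, 1, 1, 1
6, 4
6, 3, 1
6, 2, 2
6, 2, 1, 1
4, 4, 2
4, 4, 1, 1
4, 3, 3
4, 3, 2, 1
4, 3, 1, 1, 1
4, 2, 2, 2
4, 2, 2, 1, 1
3, 3, 3, 1
3, 3, 2, 2
3, 3, 2, 1, 1
3, 2, 2, 2, 1
3, 2, 2, 1, 1, 1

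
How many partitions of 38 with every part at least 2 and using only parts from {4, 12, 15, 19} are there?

3

Enumerating:
19,19
19,15,4
15,15,4,4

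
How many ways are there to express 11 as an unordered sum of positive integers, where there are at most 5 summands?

A partial list (first 12 by largest part):
11
10 + 1
9 + 2
9 + 1 + 1
8 + 3
8 + 2 + 1
8 + 1 + 1 + 1
7 + 4
7 + 3 + 1
7 + 2 + 2
7 + 2 + 1 + 1
7 + 1 + 1 + 1 + 1
…and 25 more, for 37 total.

37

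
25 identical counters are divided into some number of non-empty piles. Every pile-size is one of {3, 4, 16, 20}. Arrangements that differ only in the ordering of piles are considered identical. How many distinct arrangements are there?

Listing the qualifying partitions of 25:
16+3+3+3
4+4+4+4+3+3+3
4+3+3+3+3+3+3+3

3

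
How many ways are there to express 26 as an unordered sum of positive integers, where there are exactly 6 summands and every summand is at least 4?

2

Listing the qualifying partitions of 26:
6, 4, 4, 4, 4, 4
5, 5, 4, 4, 4, 4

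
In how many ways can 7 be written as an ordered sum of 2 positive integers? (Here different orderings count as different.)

Place 1 bars in the 6 internal gaps of a row of 7 dots: C(6,1) = 6.

6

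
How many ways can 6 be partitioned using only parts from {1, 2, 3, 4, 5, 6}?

11

Enumerating:
6
5, 1
4, 2
4, 1, 1
3, 3
3, 2, 1
3, 1, 1, 1
2, 2, 2
2, 2, 1, 1
2, 1, 1, 1, 1
1, 1, 1, 1, 1, 1
Counting gives 11.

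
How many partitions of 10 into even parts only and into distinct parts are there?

Listing the qualifying partitions of 10:
10
2,8
4,6
Counting gives 3.

3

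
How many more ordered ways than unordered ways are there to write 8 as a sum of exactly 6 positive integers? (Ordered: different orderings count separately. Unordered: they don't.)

19

Ordered (compositions into 6 parts): C(7,5) = 21.
Partitions of 8 into exactly 6 parts: 2.
Difference: 21 − 2 = 19.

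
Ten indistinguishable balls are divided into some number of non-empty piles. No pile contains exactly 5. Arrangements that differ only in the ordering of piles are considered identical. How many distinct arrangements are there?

35

A partial list (first 12 by largest part):
10
9+1
8+2
8+1+1
7+3
7+2+1
7+1+1+1
6+4
6+3+1
6+2+2
6+2+1+1
6+1+1+1+1
…and 23 more, for 35 total.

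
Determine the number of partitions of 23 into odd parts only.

104

Enumerating by decreasing first part gives 104 partitions in all.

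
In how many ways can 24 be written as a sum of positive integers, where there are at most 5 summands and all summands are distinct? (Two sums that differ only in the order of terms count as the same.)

119

Enumerating by decreasing first part gives 119 partitions in all.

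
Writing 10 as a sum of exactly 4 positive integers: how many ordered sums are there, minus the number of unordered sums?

Compositions: C(9,3) = 84.
Unordered (partitions into 4 parts): 9.
Difference: 84 − 9 = 75.

75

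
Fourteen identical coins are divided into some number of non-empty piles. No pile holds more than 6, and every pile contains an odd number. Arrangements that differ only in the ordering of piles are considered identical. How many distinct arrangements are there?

They are:
1 + 3 + 5 + 5
1 + 1 + 1 + 1 + 5 + 5
3 + 3 + 3 + 5
1 + 1 + 1 + 3 + 3 + 5
1 + 1 + 1 + 1 + 1 + 1 + 3 + 5
1 + 1 + 1 + 1 + 1 + 1 + 1 + 1 + 1 + 5
1 + 1 + 3 + 3 + 3 + 3
1 + 1 + 1 + 1 + 1 + 3 + 3 + 3
1 + 1 + 1 + 1 + 1 + 1 + 1 + 1 + 3 + 3
1 + 1 + 1 + 1 + 1 + 1 + 1 + 1 + 1 + 1 + 1 + 3
1 + 1 + 1 + 1 + 1 + 1 + 1 + 1 + 1 + 1 + 1 + 1 + 1 + 1
Counting gives 11.

11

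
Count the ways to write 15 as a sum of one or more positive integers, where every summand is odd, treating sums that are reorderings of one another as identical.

27

There are too many to list fully; the first 12 (by largest part) are:
15
13,1,1
11,3,1
11,1,1,1,1
9,5,1
9,3,3
9,3,1,1,1
9,1,1,1,1,1,1
7,7,1
7,5,3
7,5,1,1,1
7,3,3,1,1
…and 15 more, for 27 total.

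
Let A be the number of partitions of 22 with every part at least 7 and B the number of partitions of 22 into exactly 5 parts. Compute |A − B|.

112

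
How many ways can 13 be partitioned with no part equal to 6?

86

Systematic enumeration (by largest part, then next-largest, …) yields 86.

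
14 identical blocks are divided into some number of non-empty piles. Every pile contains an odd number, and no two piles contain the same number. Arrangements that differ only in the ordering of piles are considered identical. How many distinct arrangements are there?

They are:
13,1
11,3
9,5
Counting gives 3.

3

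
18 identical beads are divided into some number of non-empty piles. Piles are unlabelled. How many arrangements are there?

Direct enumeration gives 385 partitions.

385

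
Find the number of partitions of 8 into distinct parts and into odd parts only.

2

Listing the qualifying partitions of 8:
7,1
5,3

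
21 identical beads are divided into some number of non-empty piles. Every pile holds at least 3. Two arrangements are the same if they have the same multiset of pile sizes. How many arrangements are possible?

There are too many to list fully; the first 12 (by largest part) are:
21
18+3
17+4
16+5
15+6
15+3+3
14+7
14+4+3
13+8
13+5+3
13+4+4
12+9
…and 48 more, for 60 total.

60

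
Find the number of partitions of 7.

15

Enumerating:
7
1 + 6
2 + 5
1 + 1 + 5
3 + 4
1 + 2 + 4
1 + 1 + 1 + 4
1 + 3 + 3
2 + 2 + 3
1 + 1 + 2 + 3
1 + 1 + 1 + 1 + 3
1 + 2 + 2 + 2
1 + 1 + 1 + 2 + 2
1 + 1 + 1 + 1 + 1 + 2
1 + 1 + 1 + 1 + 1 + 1 + 1
Counting gives 15.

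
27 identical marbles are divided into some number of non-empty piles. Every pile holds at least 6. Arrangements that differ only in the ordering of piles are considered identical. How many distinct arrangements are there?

Listing the qualifying partitions of 27:
27
6, 21
7, 20
8, 19
9, 18
10, 17
11, 16
12, 15
6, 6, 15
13, 14
6, 7, 14
6, 8, 13
7, 7, 13
6, 9, 12
7, 8, 12
6, 10, 11
7, 9, 11
8, 8, 11
7, 10, 10
8, 9, 10
9, 9, 9
6, 6, 6, 9
6, 6, 7, 8
6, 7, 7, 7

24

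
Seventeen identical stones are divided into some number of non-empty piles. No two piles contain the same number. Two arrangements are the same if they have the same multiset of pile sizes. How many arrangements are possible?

38

A partial list (first 12 by largest part):
17
16, 1
15, 2
14, 3
14, 2, 1
13, 4
13, 3, 1
12, 5
12, 4, 1
12, 3, 2
11, 6
11, 5, 1
…and 26 more, for 38 total.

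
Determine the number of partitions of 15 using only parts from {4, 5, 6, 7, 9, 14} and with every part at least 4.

4

Enumerating:
9+6
7+4+4
6+5+4
5+5+5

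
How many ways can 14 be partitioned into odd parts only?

They are:
13, 1
11, 3
11, 1, 1, 1
9, 5
9, 3, 1, 1
9, 1, 1, 1, 1, 1
7, 7
7, 5, 1, 1
7, 3, 3, 1
7, 3, 1, 1, 1, 1
7, 1, 1, 1, 1, 1, 1, 1
5, 5, 3, 1
5, 5, 1, 1, 1, 1
5, 3, 3, 3
5, 3, 3, 1, 1, 1
5, 3, 1, 1, 1, 1, 1, 1
5, 1, 1, 1, 1, 1, 1, 1, 1, 1
3, 3, 3, 3, 1, 1
3, 3, 3, 1, 1, 1, 1, 1
3, 3, 1, 1, 1, 1, 1, 1, 1, 1
3, 1, 1, 1, 1, 1, 1, 1, 1, 1, 1, 1
1, 1, 1, 1, 1, 1, 1, 1, 1, 1, 1, 1, 1, 1
Counting gives 22.

22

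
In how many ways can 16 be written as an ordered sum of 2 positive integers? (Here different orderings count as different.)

15

A composition of 16 into 2 positive parts is chosen by placing 1 dividers among the 15 gaps between 16 units: C(15,1) = 15.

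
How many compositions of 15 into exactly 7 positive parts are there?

3003

By stars and bars with positive parts, the count is C(14,6) = 3003.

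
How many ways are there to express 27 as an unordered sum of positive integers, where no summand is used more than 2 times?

Counting exhaustively, 731 partitions satisfy the conditions.

731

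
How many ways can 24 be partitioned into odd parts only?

122

Enumerating by decreasing first part gives 122 partitions in all.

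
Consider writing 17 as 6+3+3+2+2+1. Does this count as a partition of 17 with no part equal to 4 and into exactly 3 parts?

The parts sum to 17, and the condition 'there are exactly 3 summands' is violated.

No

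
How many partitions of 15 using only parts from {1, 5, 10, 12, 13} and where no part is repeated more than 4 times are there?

4

The partitions of 15 that satisfy the conditions:
1,1,13
1,1,1,12
5,10
5,5,5
Counting gives 4.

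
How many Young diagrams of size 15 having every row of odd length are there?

27

A partial list (first 12 by largest part):
15
13+1+1
11+3+1
11+1+1+1+1
9+5+1
9+3+3
9+3+1+1+1
9+1+1+1+1+1+1
7+7+1
7+5+3
7+5+1+1+1
7+3+3+1+1
…and 15 more, for 27 total.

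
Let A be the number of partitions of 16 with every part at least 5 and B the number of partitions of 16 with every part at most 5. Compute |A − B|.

Partitions of 16 with every part at least 5: 6.
Partitions of 16 with every part at most 5: 101.
|6 − 101| = 95.

95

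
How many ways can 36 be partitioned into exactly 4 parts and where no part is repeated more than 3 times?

350

Enumerating by decreasing first part gives 350 partitions in all.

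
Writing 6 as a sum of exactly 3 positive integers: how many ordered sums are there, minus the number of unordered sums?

Compositions: C(5,2) = 10.
Unordered (partitions into 3 parts): 3.
Difference: 10 − 3 = 7.

7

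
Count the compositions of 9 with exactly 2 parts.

8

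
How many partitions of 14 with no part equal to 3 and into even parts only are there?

15

They are:
14
12+2
10+4
10+2+2
8+6
8+4+2
8+2+2+2
6+6+2
6+4+4
6+4+2+2
6+2+2+2+2
4+4+4+2
4+4+2+2+2
4+2+2+2+2+2
2+2+2+2+2+2+2
Counting gives 15.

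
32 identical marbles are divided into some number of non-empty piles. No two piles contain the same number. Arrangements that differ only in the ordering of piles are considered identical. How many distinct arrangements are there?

390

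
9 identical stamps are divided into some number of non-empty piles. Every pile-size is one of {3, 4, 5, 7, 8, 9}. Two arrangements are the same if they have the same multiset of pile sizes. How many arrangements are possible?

Listing the qualifying partitions of 9:
9
5, 4
3, 3, 3

3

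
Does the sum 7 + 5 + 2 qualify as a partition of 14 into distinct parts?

The parts sum to 14, and the condition 'all summands are distinct' holds.

Yes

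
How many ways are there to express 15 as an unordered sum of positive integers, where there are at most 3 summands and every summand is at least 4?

Enumerating:
15
11 + 4
10 + 5
9 + 6
8 + 7
7 + 4 + 4
6 + 5 + 4
5 + 5 + 5
That's 8 in total.

8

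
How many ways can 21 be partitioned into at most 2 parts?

They are:
21
20, 1
19, 2
18, 3
17, 4
16, 5
15, 6
14, 7
13, 8
12, 9
11, 10

11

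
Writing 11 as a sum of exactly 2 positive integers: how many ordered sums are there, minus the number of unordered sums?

5

Ordered (compositions into 2 parts): C(10,1) = 10.
Unordered (partitions into 2 parts): 5.
Difference: 10 − 5 = 5.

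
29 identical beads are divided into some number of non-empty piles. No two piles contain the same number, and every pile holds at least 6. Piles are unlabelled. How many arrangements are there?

Enumerating:
29
23, 6
22, 7
21, 8
20, 9
19, 10
18, 11
17, 12
16, 13
16, 7, 6
15, 14
15, 8, 6
14, 9, 6
14, 8, 7
13, 10, 6
13, 9, 7
12, 11, 6
12, 10, 7
12, 9, 8
11, 10, 8
That's 20 in total.

20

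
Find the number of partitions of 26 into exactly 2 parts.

They are:
25 + 1
24 + 2
23 + 3
22 + 4
21 + 5
20 + 6
19 + 7
18 + 8
17 + 9
16 + 10
15 + 11
14 + 12
13 + 13

13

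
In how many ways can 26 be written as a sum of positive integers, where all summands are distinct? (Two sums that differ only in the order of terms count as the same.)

165

There are 165 such partitions.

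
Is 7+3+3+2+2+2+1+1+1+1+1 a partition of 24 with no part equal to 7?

The parts sum to 24, and the condition 'no summand equals 7' is violated.

No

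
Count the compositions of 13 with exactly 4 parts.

Equivalently, choose which 3 of the 12 gaps become plus signs: C(12,3) = 220.

220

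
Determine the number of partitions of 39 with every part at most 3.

147

Enumerating by decreasing first part gives 147 partitions in all.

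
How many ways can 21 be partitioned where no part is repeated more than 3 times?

395

Enumerating by decreasing first part gives 395 partitions in all.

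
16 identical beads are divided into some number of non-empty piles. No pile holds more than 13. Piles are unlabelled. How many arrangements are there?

Enumerating by decreasing first part gives 227 partitions in all.

227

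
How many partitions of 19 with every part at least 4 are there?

18

They are:
19
4 + 15
5 + 14
6 + 13
7 + 12
8 + 11
4 + 4 + 11
9 + 10
4 + 5 + 10
4 + 6 + 9
5 + 5 + 9
4 + 7 + 8
5 + 6 + 8
5 + 7 + 7
6 + 6 + 7
4 + 4 + 4 + 7
4 + 4 + 5 + 6
4 + 5 + 5 + 5
Counting gives 18.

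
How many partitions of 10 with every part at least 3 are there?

5

Enumerating:
10
7,3
6,4
5,5
4,3,3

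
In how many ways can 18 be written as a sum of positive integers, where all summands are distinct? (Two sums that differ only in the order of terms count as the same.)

46

A partial list (first 12 by largest part):
18
17 + 1
16 + 2
15 + 3
15 + 2 + 1
14 + 4
14 + 3 + 1
13 + 5
13 + 4 + 1
13 + 3 + 2
12 + 6
12 + 5 + 1
…and 34 more, for 46 total.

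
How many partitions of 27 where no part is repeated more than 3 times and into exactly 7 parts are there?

256

Systematic enumeration (by largest part, then next-largest, …) yields 256.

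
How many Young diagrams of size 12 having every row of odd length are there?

15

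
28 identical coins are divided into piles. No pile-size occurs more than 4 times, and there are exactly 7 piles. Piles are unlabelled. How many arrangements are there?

405

There are 405 such partitions.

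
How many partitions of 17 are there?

297

A full systematic count gives 297.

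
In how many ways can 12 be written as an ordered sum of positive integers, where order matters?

2048

Each of the 11 gaps between 12 units is either a break or not: 2^11 = 2048.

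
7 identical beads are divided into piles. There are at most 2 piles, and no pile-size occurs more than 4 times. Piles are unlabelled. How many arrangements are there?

4

Listing the qualifying partitions of 7:
7
6,1
5,2
4,3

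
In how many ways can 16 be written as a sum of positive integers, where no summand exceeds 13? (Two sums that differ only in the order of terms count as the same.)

227

Counting exhaustively, 227 partitions satisfy the conditions.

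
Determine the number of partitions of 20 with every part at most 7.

364

A full systematic count gives 364.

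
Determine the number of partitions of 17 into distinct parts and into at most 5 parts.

38

There are too many to list fully; the first 12 (by largest part) are:
17
16,1
15,2
14,3
14,2,1
13,4
13,3,1
12,5
12,4,1
12,3,2
11,6
11,5,1
…and 26 more, for 38 total.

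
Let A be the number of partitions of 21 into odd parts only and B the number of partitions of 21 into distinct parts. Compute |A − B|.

0

Partitions of 21 into odd parts only: 76.
Partitions of 21 into distinct parts: 76.
|76 − 76| = 0.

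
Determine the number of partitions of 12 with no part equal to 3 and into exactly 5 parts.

7

The partitions of 12 that satisfy the conditions:
1,1,1,1,8
1,1,1,2,7
1,1,2,2,6
1,1,1,4,5
1,2,2,2,5
1,1,2,4,4
2,2,2,2,4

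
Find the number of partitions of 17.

297

Enumerating by decreasing first part gives 297 partitions in all.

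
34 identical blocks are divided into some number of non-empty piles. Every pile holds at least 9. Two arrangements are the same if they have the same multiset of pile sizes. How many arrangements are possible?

18

Listing the qualifying partitions of 34:
34
25 + 9
24 + 10
23 + 11
22 + 12
21 + 13
20 + 14
19 + 15
18 + 16
17 + 17
16 + 9 + 9
15 + 10 + 9
14 + 11 + 9
14 + 10 + 10
13 + 12 + 9
13 + 11 + 10
12 + 12 + 10
12 + 11 + 11
Counting gives 18.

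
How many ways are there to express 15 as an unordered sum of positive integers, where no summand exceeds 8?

146

Enumerating by decreasing first part gives 146 partitions in all.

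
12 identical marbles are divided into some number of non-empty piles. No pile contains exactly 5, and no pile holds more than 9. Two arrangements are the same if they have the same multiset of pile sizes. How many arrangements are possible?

A partial list (first 12 by largest part):
9 + 3
9 + 2 + 1
9 + 1 + 1 + 1
8 + 4
8 + 3 + 1
8 + 2 + 2
8 + 2 + 1 + 1
8 + 1 + 1 + 1 + 1
7 + 4 + 1
7 + 3 + 2
7 + 3 + 1 + 1
7 + 2 + 2 + 1
…and 46 more, for 58 total.

58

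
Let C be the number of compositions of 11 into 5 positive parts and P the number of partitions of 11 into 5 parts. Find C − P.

Compositions: C(10,4) = 210.
Unordered (partitions into 5 parts): 10.
Difference: 210 − 10 = 200.

200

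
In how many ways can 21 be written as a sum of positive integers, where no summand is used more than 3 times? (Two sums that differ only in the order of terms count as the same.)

A full systematic count gives 395.

395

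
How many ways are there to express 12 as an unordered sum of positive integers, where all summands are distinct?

Listing the qualifying partitions of 12:
12
1, 11
2, 10
3, 9
1, 2, 9
4, 8
1, 3, 8
5, 7
1, 4, 7
2, 3, 7
1, 5, 6
2, 4, 6
1, 2, 3, 6
3, 4, 5
1, 2, 4, 5
Counting gives 15.

15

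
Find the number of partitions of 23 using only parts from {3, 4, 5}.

Enumerating:
5 + 5 + 5 + 5 + 3
5 + 5 + 5 + 4 + 4
5 + 5 + 4 + 3 + 3 + 3
5 + 4 + 4 + 4 + 3 + 3
5 + 3 + 3 + 3 + 3 + 3 + 3
4 + 4 + 4 + 4 + 4 + 3
4 + 4 + 3 + 3 + 3 + 3 + 3
Counting gives 7.

7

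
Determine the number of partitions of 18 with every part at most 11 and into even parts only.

23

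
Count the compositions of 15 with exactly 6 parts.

2002

By stars and bars with positive parts, the count is C(14,5) = 2002.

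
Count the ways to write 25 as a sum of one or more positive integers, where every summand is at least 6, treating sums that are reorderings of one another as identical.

Enumerating:
25
19,6
18,7
17,8
16,9
15,10
14,11
13,12
13,6,6
12,7,6
11,8,6
11,7,7
10,9,6
10,8,7
9,9,7
9,8,8
7,6,6,6

17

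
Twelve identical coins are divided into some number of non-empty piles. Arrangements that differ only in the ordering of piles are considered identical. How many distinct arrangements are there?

77

Systematic enumeration (by largest part, then next-largest, …) yields 77.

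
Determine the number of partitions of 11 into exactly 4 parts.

They are:
8+1+1+1
7+2+1+1
6+3+1+1
6+2+2+1
5+4+1+1
5+3+2+1
5+2+2+2
4+4+2+1
4+3+3+1
4+3+2+2
3+3+3+2
That's 11 in total.

11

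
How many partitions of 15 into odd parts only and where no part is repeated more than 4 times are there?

16

Listing the qualifying partitions of 15:
15
13,1,1
11,3,1
11,1,1,1,1
9,5,1
9,3,3
9,3,1,1,1
7,7,1
7,5,3
7,5,1,1,1
7,3,3,1,1
5,5,5
5,5,3,1,1
5,3,3,3,1
5,3,3,1,1,1,1
3,3,3,3,1,1,1
That's 16 in total.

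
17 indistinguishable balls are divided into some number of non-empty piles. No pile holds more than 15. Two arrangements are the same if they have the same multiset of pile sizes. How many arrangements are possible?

There are 295 such partitions.

295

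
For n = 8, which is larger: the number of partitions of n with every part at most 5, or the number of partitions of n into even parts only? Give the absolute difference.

13

Partitions of 8 with every part at most 5: 18.
Partitions of 8 into even parts only: 5.
|18 − 5| = 13.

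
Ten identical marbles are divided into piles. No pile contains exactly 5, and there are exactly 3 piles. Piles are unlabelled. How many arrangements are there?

They are:
8,1,1
7,2,1
6,3,1
6,2,2
4,4,2
4,3,3
Counting gives 6.

6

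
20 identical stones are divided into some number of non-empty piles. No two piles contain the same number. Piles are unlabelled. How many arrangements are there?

A partial list (first 12 by largest part):
20
1 + 19
2 + 18
3 + 17
1 + 2 + 17
4 + 16
1 + 3 + 16
5 + 15
1 + 4 + 15
2 + 3 + 15
6 + 14
1 + 5 + 14
…and 52 more, for 64 total.

64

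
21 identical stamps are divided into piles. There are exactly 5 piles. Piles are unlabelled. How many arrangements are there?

101

Counting exhaustively, 101 partitions satisfy the conditions.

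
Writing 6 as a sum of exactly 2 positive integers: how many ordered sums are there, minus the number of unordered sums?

Compositions: C(5,1) = 5.
Partitions of 6 into exactly 2 parts: 3.
Difference: 5 − 3 = 2.

2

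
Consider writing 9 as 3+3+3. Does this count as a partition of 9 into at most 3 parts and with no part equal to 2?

The parts sum to 9, and the condition 'there are at most 3 summands' holds; the condition 'no summand equals 2' holds.

Yes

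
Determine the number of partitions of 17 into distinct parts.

A partial list (first 12 by largest part):
17
16+1
15+2
14+3
14+2+1
13+4
13+3+1
12+5
12+4+1
12+3+2
11+6
11+5+1
…and 26 more, for 38 total.

38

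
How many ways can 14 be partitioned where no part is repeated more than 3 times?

Direct enumeration gives 82 partitions.

82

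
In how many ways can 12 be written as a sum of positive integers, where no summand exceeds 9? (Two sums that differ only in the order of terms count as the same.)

There are 73 such partitions.

73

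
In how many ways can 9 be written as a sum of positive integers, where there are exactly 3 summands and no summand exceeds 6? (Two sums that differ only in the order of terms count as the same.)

Enumerating:
6,2,1
5,3,1
5,2,2
4,4,1
4,3,2
3,3,3
Counting gives 6.

6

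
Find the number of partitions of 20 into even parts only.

There are too many to list fully; the first 12 (by largest part) are:
20
2,18
4,16
2,2,16
6,14
2,4,14
2,2,2,14
8,12
2,6,12
4,4,12
2,2,4,12
2,2,2,2,12
…and 30 more, for 42 total.

42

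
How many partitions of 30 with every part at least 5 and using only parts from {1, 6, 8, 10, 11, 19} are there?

They are:
11+19
8+11+11
10+10+10
6+6+8+10
6+8+8+8
6+6+6+6+6
That's 6 in total.

6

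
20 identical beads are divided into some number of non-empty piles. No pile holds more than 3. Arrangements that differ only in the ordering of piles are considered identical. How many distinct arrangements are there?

44

There are too many to list fully; the first 12 (by largest part) are:
3, 3, 3, 3, 3, 3, 2
3, 3, 3, 3, 3, 3, 1, 1
3, 3, 3, 3, 3, 2, 2, 1
3, 3, 3, 3, 3, 2, 1, 1, 1
3, 3, 3, 3, 3, 1, 1, 1, 1, 1
3, 3, 3, 3, 2, 2, 2, 2
3, 3, 3, 3, 2, 2, 2, 1, 1
3, 3, 3, 3, 2, 2, 1, 1, 1, 1
3, 3, 3, 3, 2, 1, 1, 1, 1, 1, 1
3, 3, 3, 3, 1, 1, 1, 1, 1, 1, 1, 1
3, 3, 3, 2, 2, 2, 2, 2, 1
3, 3, 3, 2, 2, 2, 2, 1, 1, 1
…and 32 more, for 44 total.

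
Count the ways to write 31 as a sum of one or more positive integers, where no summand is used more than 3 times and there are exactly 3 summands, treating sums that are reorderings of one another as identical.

A full systematic count gives 80.

80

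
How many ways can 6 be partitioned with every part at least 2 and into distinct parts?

Listing the qualifying partitions of 6:
6
4 + 2

2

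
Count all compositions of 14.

There are 13 gaps and each independently is a cut or not, giving 2^13 = 8192.

8192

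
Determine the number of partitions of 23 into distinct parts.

There are 104 such partitions.

104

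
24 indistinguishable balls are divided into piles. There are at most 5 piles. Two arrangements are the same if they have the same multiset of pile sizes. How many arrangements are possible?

333

Systematic enumeration (by largest part, then next-largest, …) yields 333.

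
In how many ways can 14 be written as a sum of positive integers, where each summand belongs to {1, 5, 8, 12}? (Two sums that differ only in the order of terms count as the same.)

Enumerating:
12,1,1
8,5,1
8,1,1,1,1,1,1
5,5,1,1,1,1
5,1,1,1,1,1,1,1,1,1
1,1,1,1,1,1,1,1,1,1,1,1,1,1

6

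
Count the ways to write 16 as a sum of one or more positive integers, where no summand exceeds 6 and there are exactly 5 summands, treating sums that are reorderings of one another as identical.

19

Listing the qualifying partitions of 16:
6 + 6 + 2 + 1 + 1
6 + 5 + 3 + 1 + 1
6 + 5 + 2 + 2 + 1
6 + 4 + 4 + 1 + 1
6 + 4 + 3 + 2 + 1
6 + 4 + 2 + 2 + 2
6 + 3 + 3 + 3 + 1
6 + 3 + 3 + 2 + 2
5 + 5 + 4 + 1 + 1
5 + 5 + 3 + 2 + 1
5 + 5 + 2 + 2 + 2
5 + 4 + 4 + 2 + 1
5 + 4 + 3 + 3 + 1
5 + 4 + 3 + 2 + 2
5 + 3 + 3 + 3 + 2
4 + 4 + 4 + 3 + 1
4 + 4 + 4 + 2 + 2
4 + 4 + 3 + 3 + 2
4 + 3 + 3 + 3 + 3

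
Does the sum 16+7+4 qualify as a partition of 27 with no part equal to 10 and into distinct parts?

The parts sum to 27, and the condition 'no summand equals 10' holds; the condition 'all summands are distinct' holds.

Yes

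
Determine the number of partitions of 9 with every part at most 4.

The partitions of 9 that satisfy the conditions:
4,4,1
4,3,2
4,3,1,1
4,2,2,1
4,2,1,1,1
4,1,1,1,1,1
3,3,3
3,3,2,1
3,3,1,1,1
3,2,2,2
3,2,2,1,1
3,2,1,1,1,1
3,1,1,1,1,1,1
2,2,2,2,1
2,2,2,1,1,1
2,2,1,1,1,1,1
2,1,1,1,1,1,1,1
1,1,1,1,1,1,1,1,1

18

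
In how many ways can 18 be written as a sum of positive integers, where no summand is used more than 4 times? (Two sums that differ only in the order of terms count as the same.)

A full systematic count gives 262.

262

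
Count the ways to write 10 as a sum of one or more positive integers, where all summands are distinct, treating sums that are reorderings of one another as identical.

10

The partitions of 10 that satisfy the conditions:
10
1,9
2,8
3,7
1,2,7
4,6
1,3,6
1,4,5
2,3,5
1,2,3,4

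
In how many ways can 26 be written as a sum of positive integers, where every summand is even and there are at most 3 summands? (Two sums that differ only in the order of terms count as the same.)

Listing the qualifying partitions of 26:
26
24, 2
22, 4
22, 2, 2
20, 6
20, 4, 2
18, 8
18, 6, 2
18, 4, 4
16, 10
16, 8, 2
16, 6, 4
14, 12
14, 10, 2
14, 8, 4
14, 6, 6
12, 12, 2
12, 10, 4
12, 8, 6
10, 10, 6
10, 8, 8
Counting gives 21.

21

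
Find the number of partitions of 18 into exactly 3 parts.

27

A partial list (first 12 by largest part):
16+1+1
15+2+1
14+3+1
14+2+2
13+4+1
13+3+2
12+5+1
12+4+2
12+3+3
11+6+1
11+5+2
11+4+3
…and 15 more, for 27 total.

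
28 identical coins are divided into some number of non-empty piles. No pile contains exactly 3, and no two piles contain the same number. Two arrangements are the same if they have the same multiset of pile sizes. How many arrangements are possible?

There are 135 such partitions.

135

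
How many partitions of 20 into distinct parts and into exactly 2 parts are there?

9

They are:
19, 1
18, 2
17, 3
16, 4
15, 5
14, 6
13, 7
12, 8
11, 9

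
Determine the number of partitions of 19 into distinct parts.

54

A partial list (first 12 by largest part):
19
18 + 1
17 + 2
16 + 3
16 + 2 + 1
15 + 4
15 + 3 + 1
14 + 5
14 + 4 + 1
14 + 3 + 2
13 + 6
13 + 5 + 1
…and 42 more, for 54 total.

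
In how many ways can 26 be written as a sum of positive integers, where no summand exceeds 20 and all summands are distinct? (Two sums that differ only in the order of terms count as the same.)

Enumerating by decreasing first part gives 155 partitions in all.

155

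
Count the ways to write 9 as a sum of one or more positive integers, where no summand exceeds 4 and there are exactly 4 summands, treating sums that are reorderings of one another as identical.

4

They are:
1 + 1 + 3 + 4
1 + 2 + 2 + 4
1 + 2 + 3 + 3
2 + 2 + 2 + 3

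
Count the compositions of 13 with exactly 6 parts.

792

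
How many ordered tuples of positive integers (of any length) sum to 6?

32

There are 5 gaps and each independently is a cut or not, giving 2^5 = 32.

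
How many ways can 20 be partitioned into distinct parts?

There are too many to list fully; the first 12 (by largest part) are:
20
19 + 1
18 + 2
17 + 3
17 + 2 + 1
16 + 4
16 + 3 + 1
15 + 5
15 + 4 + 1
15 + 3 + 2
14 + 6
14 + 5 + 1
…and 52 more, for 64 total.

64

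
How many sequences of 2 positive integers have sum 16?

15

Equivalently, choose which 1 of the 15 gaps become plus signs: C(15,1) = 15.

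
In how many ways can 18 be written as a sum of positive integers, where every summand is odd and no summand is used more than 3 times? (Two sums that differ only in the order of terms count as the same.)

Listing the qualifying partitions of 18:
17 + 1
15 + 3
15 + 1 + 1 + 1
13 + 5
13 + 3 + 1 + 1
11 + 7
11 + 5 + 1 + 1
11 + 3 + 3 + 1
9 + 9
9 + 7 + 1 + 1
9 + 5 + 3 + 1
9 + 3 + 3 + 3
9 + 3 + 3 + 1 + 1 + 1
7 + 7 + 3 + 1
7 + 5 + 5 + 1
7 + 5 + 3 + 3
7 + 5 + 3 + 1 + 1 + 1
7 + 3 + 3 + 3 + 1 + 1
5 + 5 + 5 + 3
5 + 5 + 5 + 1 + 1 + 1
5 + 5 + 3 + 3 + 1 + 1

21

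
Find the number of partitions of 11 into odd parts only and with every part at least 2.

2

They are:
11
5 + 3 + 3
Counting gives 2.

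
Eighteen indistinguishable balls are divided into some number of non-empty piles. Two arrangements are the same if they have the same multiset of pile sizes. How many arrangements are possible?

Enumerating by decreasing first part gives 385 partitions in all.

385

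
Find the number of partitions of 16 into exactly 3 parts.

21

Enumerating:
14+1+1
13+2+1
12+3+1
12+2+2
11+4+1
11+3+2
10+5+1
10+4+2
10+3+3
9+6+1
9+5+2
9+4+3
8+7+1
8+6+2
8+5+3
8+4+4
7+7+2
7+6+3
7+5+4
6+6+4
6+5+5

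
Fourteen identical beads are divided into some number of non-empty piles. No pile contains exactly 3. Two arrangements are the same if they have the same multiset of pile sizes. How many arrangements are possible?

79

Direct enumeration gives 79 partitions.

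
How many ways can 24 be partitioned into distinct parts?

A full systematic count gives 122.

122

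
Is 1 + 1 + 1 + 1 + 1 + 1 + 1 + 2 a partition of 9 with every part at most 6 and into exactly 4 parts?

The parts sum to 9, and the condition 'there are exactly 4 summands' is violated.

No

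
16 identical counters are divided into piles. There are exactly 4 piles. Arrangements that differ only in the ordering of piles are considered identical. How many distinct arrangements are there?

There are too many to list fully; the first 12 (by largest part) are:
1 + 1 + 1 + 13
1 + 1 + 2 + 12
1 + 1 + 3 + 11
1 + 2 + 2 + 11
1 + 1 + 4 + 10
1 + 2 + 3 + 10
2 + 2 + 2 + 10
1 + 1 + 5 + 9
1 + 2 + 4 + 9
1 + 3 + 3 + 9
2 + 2 + 3 + 9
1 + 1 + 6 + 8
…and 22 more, for 34 total.

34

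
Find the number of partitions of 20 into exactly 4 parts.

64

A partial list (first 12 by largest part):
17,1,1,1
16,2,1,1
15,3,1,1
15,2,2,1
14,4,1,1
14,3,2,1
14,2,2,2
13,5,1,1
13,4,2,1
13,3,3,1
13,3,2,2
12,6,1,1
…and 52 more, for 64 total.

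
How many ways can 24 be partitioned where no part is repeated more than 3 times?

722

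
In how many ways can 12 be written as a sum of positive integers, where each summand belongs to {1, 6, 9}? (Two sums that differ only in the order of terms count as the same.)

4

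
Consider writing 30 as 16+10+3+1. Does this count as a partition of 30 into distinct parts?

The parts sum to 30, and the condition 'all summands are distinct' holds.

Yes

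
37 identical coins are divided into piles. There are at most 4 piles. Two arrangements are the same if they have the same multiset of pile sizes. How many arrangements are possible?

511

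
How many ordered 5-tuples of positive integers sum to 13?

495

A composition of 13 into 5 positive parts is chosen by placing 4 dividers among the 12 gaps between 13 units: C(12,4) = 495.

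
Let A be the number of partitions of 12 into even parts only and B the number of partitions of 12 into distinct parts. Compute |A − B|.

Partitions of 12 into even parts only: 11.
Partitions of 12 into distinct parts: 15.
|11 − 15| = 4.

4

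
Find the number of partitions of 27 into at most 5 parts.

Enumerating by decreasing first part gives 480 partitions in all.

480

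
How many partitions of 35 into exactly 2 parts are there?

Listing the qualifying partitions of 35:
1+34
2+33
3+32
4+31
5+30
6+29
7+28
8+27
9+26
10+25
11+24
12+23
13+22
14+21
15+20
16+19
17+18

17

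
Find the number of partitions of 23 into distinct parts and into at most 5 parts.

There are 102 such partitions.

102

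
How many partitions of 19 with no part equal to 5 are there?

Direct enumeration gives 355 partitions.

355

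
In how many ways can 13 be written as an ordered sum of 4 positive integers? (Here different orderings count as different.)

220

By stars and bars with positive parts, the count is C(12,3) = 220.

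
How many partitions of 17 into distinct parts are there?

38

There are too many to list fully; the first 12 (by largest part) are:
17
16, 1
15, 2
14, 3
14, 2, 1
13, 4
13, 3, 1
12, 5
12, 4, 1
12, 3, 2
11, 6
11, 5, 1
…and 26 more, for 38 total.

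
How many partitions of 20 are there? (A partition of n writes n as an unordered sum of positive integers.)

A full systematic count gives 627.

627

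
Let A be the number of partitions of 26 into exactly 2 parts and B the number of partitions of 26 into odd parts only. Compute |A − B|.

152

Partitions of 26 into exactly 2 parts: 13.
Partitions of 26 into odd parts only: 165.
|13 − 165| = 152.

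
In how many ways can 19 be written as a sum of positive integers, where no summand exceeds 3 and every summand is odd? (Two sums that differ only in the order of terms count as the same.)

7

Enumerating:
3, 3, 3, 3, 3, 3, 1
3, 3, 3, 3, 3, 1, 1, 1, 1
3, 3, 3, 3, 1, 1, 1, 1, 1, 1, 1
3, 3, 3, 1, 1, 1, 1, 1, 1, 1, 1, 1, 1
3, 3, 1, 1, 1, 1, 1, 1, 1, 1, 1, 1, 1, 1, 1
3, 1, 1, 1, 1, 1, 1, 1, 1, 1, 1, 1, 1, 1, 1, 1, 1
1, 1, 1, 1, 1, 1, 1, 1, 1, 1, 1, 1, 1, 1, 1, 1, 1, 1, 1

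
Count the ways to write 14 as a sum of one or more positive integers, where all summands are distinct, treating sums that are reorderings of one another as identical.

22

The partitions of 14 that satisfy the conditions:
14
1,13
2,12
3,11
1,2,11
4,10
1,3,10
5,9
1,4,9
2,3,9
6,8
1,5,8
2,4,8
1,2,3,8
1,6,7
2,5,7
3,4,7
1,2,4,7
3,5,6
1,2,5,6
1,3,4,6
2,3,4,5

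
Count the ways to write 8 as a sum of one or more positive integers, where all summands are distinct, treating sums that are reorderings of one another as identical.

They are:
8
7 + 1
6 + 2
5 + 3
5 + 2 + 1
4 + 3 + 1

6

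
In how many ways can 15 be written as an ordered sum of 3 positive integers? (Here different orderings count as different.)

Place 2 bars in the 14 internal gaps of a row of 15 dots: C(14,2) = 91.

91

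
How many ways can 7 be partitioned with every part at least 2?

They are:
7
5,2
4,3
3,2,2

4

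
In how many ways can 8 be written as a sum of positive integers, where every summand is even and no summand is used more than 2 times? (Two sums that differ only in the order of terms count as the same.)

They are:
8
6+2
4+4
4+2+2
That's 4 in total.

4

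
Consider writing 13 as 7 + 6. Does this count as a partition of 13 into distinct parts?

Yes

The parts sum to 13, and the condition 'all summands are distinct' holds.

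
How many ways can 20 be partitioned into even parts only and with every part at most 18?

41

A partial list (first 12 by largest part):
18,2
16,4
16,2,2
14,6
14,4,2
14,2,2,2
12,8
12,6,2
12,4,4
12,4,2,2
12,2,2,2,2
10,10
…and 29 more, for 41 total.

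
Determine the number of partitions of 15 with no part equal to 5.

134

Direct enumeration gives 134 partitions.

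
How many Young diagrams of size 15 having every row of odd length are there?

There are too many to list fully; the first 12 (by largest part) are:
15
13 + 1 + 1
11 + 3 + 1
11 + 1 + 1 + 1 + 1
9 + 5 + 1
9 + 3 + 3
9 + 3 + 1 + 1 + 1
9 + 1 + 1 + 1 + 1 + 1 + 1
7 + 7 + 1
7 + 5 + 3
7 + 5 + 1 + 1 + 1
7 + 3 + 3 + 1 + 1
…and 15 more, for 27 total.

27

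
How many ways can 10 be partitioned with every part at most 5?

30

There are too many to list fully; the first 12 (by largest part) are:
5+5
5+4+1
5+3+2
5+3+1+1
5+2+2+1
5+2+1+1+1
5+1+1+1+1+1
4+4+2
4+4+1+1
4+3+3
4+3+2+1
4+3+1+1+1
…and 18 more, for 30 total.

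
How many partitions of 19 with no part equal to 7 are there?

413

Counting exhaustively, 413 partitions satisfy the conditions.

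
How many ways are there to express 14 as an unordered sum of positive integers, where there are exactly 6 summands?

They are:
9,1,1,1,1,1
8,2,1,1,1,1
7,3,1,1,1,1
7,2,2,1,1,1
6,4,1,1,1,1
6,3,2,1,1,1
6,2,2,2,1,1
5,5,1,1,1,1
5,4,2,1,1,1
5,3,3,1,1,1
5,3,2,2,1,1
5,2,2,2,2,1
4,4,3,1,1,1
4,4,2,2,1,1
4,3,3,2,1,1
4,3,2,2,2,1
4,2,2,2,2,2
3,3,3,3,1,1
3,3,3,2,2,1
3,3,2,2,2,2

20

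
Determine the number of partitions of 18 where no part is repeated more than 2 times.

135

There are 135 such partitions.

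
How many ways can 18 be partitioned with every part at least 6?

6

Listing the qualifying partitions of 18:
18
6 + 12
7 + 11
8 + 10
9 + 9
6 + 6 + 6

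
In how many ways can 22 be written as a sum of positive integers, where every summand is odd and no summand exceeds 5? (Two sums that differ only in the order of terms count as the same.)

Enumerating:
1+1+5+5+5+5
1+3+3+5+5+5
1+1+1+1+3+5+5+5
1+1+1+1+1+1+1+5+5+5
3+3+3+3+5+5
1+1+1+3+3+3+5+5
1+1+1+1+1+1+3+3+5+5
1+1+1+1+1+1+1+1+1+3+5+5
1+1+1+1+1+1+1+1+1+1+1+1+5+5
1+1+3+3+3+3+3+5
1+1+1+1+1+3+3+3+3+5
1+1+1+1+1+1+1+1+3+3+3+5
1+1+1+1+1+1+1+1+1+1+1+3+3+5
1+1+1+1+1+1+1+1+1+1+1+1+1+1+3+5
1+1+1+1+1+1+1+1+1+1+1+1+1+1+1+1+1+5
1+3+3+3+3+3+3+3
1+1+1+1+3+3+3+3+3+3
1+1+1+1+1+1+1+3+3+3+3+3
1+1+1+1+1+1+1+1+1+1+3+3+3+3
1+1+1+1+1+1+1+1+1+1+1+1+1+3+3+3
1+1+1+1+1+1+1+1+1+1+1+1+1+1+1+1+3+3
1+1+1+1+1+1+1+1+1+1+1+1+1+1+1+1+1+1+1+3
1+1+1+1+1+1+1+1+1+1+1+1+1+1+1+1+1+1+1+1+1+1

23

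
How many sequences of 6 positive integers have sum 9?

56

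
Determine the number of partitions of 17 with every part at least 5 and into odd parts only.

Listing the qualifying partitions of 17:
17
7+5+5

2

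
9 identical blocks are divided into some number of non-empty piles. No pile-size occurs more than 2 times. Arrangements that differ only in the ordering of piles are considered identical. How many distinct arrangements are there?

16

Listing the qualifying partitions of 9:
9
1+8
2+7
1+1+7
3+6
1+2+6
4+5
1+3+5
2+2+5
1+1+2+5
1+4+4
2+3+4
1+1+3+4
1+2+2+4
1+2+3+3
1+1+2+2+3
Counting gives 16.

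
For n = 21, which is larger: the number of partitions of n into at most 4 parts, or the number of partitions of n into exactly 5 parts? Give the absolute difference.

19

Partitions of 21 into at most 4 parts: 120.
Partitions of 21 into exactly 5 parts: 101.
|120 − 101| = 19.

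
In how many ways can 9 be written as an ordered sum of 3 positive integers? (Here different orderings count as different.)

By stars and bars with positive parts, the count is C(8,2) = 28.

28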